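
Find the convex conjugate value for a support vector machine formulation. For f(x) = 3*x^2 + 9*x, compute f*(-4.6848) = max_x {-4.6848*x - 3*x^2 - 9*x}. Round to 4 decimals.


f*(y) = sup_x {y*x - a*x^2 - b*x} = sup_x {(y-b)*x - a*x^2}
FOC: (y - b) - 2a*x = 0 => x* = (y - b)/(2a)
x* = (-4.6848 - 9)/(2*3) = -2.2808
f*(-4.6848) = (y-b)^2/(4a) = (-4.6848 - 9)^2/(4*3)
= 187.2738/12 = 15.6061


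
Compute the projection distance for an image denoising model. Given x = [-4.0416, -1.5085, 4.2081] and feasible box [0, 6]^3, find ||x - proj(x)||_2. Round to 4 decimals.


Project each component onto [0, 6].
clip(-4.0416) = 0.0, clip(-1.5085) = 0.0, clip(4.2081) = 4.2081
Projection = [0.0, 0.0, 4.2081]
Squared diffs: [16.3345, 2.2756, 0.0]
Distance = sqrt(18.6101) = 4.3139


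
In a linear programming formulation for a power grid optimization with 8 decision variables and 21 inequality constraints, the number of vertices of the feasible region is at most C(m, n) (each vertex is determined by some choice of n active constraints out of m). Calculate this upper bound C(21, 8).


Each vertex corresponds to some choice of n active constraints out of m, so the number of vertices is at most C(m, n) = m! / (n!(m-n)!).
m = 21, n = 8
Numerator: 21 * 20 * 19 * 18 * 17 * 16 * 15 * 14
Denominator: 8! = 40320
C(21, 8) = 203490


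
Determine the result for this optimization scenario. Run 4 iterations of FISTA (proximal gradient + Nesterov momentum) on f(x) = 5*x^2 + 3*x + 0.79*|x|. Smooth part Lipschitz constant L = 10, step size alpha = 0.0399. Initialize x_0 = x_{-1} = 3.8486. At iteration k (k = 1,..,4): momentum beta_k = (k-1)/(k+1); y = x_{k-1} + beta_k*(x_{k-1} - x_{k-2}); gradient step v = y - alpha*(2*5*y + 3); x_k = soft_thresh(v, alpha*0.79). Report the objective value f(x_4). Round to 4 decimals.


FISTA on f(x) = 5*x^2 + 3*x + 0.79*|x|
L = 10, alpha = 0.0399
Iteration 1: beta = 0.0, y = 3.8486 + 0.0*(3.8486 - 3.8486) = 3.8486
  grad(y) = 41.486, v = y - alpha*grad = 2.1933
  prox(v) = soft_thresh(2.1933, 0.0315) = 2.1618
Iteration 2: beta = 0.3333, y = 2.1618 + 0.3333*(2.1618 - 3.8486) = 1.5995
  grad(y) = 18.9952, v = y - alpha*grad = 0.8416
  prox(v) = soft_thresh(0.8416, 0.0315) = 0.8101
Iteration 3: beta = 0.5, y = 0.8101 + 0.5*(0.8101 - 2.1618) = 0.1342
  grad(y) = 4.3424, v = y - alpha*grad = -0.039
  prox(v) = soft_thresh(-0.039, 0.0315) = -0.0075
Iteration 4: beta = 0.6, y = -0.0075 + 0.6*(-0.0075 - 0.8101) = -0.4981
  grad(y) = -1.9806, v = y - alpha*grad = -0.419
  prox(v) = soft_thresh(-0.419, 0.0315) = -0.3875
f(x_4) = 5*(-0.3875)^2 + 3*(-0.3875) + 0.79*|-0.3875| = -0.1056


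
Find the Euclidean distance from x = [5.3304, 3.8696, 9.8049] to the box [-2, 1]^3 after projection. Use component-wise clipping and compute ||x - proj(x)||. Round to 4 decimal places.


Project each component onto [-2, 1].
clip(5.3304) = 1.0, clip(3.8696) = 1.0, clip(9.8049) = 1.0
Projection = [1.0, 1.0, 1.0]
Squared diffs: [18.7524, 8.2346, 77.5263]
Distance = sqrt(104.5133) = 10.2232


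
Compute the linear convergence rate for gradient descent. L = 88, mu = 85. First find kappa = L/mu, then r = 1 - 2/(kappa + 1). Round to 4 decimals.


Step 1: Compute the condition number.
kappa = L/mu = 88/85 = 1.0353
Step 2: Compute the convergence rate.
r = 1 - 2/(kappa + 1) = 1 - 2*mu/(L + mu) = (L - mu)/(L + mu) = 3/173 = 0.0173


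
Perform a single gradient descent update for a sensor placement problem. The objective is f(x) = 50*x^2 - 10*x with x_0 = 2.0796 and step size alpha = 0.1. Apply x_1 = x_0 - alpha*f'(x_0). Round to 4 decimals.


We compute the gradient at x_0 and apply the update.
f'(x) = 100*x - 10
f'(2.0796) = 100*2.0796 - 10 = 197.96
x_1 = 2.0796 - 0.1*197.96 = -17.7164


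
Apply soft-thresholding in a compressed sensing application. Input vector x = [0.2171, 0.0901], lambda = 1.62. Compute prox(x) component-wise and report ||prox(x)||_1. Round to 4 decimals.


Soft-thresholding with lambda = 1.62:
prox(0.2171) = sign(0.2171)*max(|0.2171| - 1.62, 0) = 0.0
prox(0.0901) = sign(0.0901)*max(|0.0901| - 1.62, 0) = 0.0
prox(x) = [0.0, 0.0]
||prox(x)||_1 = 0.0 + 0.0 = 0.0


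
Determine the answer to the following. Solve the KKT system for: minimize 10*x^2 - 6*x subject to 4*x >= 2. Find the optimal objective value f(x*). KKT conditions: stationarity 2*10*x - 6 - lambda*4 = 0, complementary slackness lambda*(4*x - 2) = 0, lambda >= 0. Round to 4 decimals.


Step 1: Try lambda = 0 (constraint inactive).
x_unc = 6/(2*10) = 0.3
Check: 4*0.3 = 1.2 < 2 -- violated!
Step 2: Constraint must be active: 4*x = 2
x* = 2/4 = 0.5
lambda = (2*10*0.5 - 6)/4 = 1.0
Step 3: Compute optimal value.
f(x*) = 10*0.5^2 - 6*0.5 = -0.5


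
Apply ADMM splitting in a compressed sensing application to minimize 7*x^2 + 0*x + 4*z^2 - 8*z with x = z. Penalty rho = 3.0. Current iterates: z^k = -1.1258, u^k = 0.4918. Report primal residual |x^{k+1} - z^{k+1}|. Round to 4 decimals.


ADMM iteration with rho = 3.0, z^k = -1.1258, u^k = 0.4918
Step 1: x-update.
Minimize 7*x^2 + 0*x + (3.0/2)*(x + 1.1258 + 0.4918)^2
FOC: (2*7 + 3.0)*x = 0 + 3.0*(-1.1258 - 0.4918)
x^{k+1} = -0.2855
Step 2: z-update.
Minimize 4*z^2 - 8*z + (3.0/2)*(-0.2855 - z + 0.4918)^2
FOC: (2*4 + 3.0)*z = 8 + 3.0*(-0.2855 + 0.4918)
z^{k+1} = 0.7835
Step 3: u-update.
u^{k+1} = 0.4918 - 0.2855 - 0.7835 = -0.5772
Step 4: Primal residual = |-0.2855 - 0.7835| = 1.069


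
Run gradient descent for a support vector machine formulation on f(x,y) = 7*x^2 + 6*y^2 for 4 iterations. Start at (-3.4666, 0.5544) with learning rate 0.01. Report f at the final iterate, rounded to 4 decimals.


Gradient descent on f(x,y) = 7*x^2 + 6*y^2.
Starting point: (-3.4666, 0.5544), alpha = 0.01
Step 1: grad_x = 2*7*-3.4666 = -48.5324, grad_y = 2*6*0.5544 = 6.6528
  x_1 = -3.4666 - 0.01*-48.5324 = -2.9813
  y_1 = 0.5544 - 0.01*6.6528 = 0.4879
Step 2: grad_x = 2*7*-2.9813 = -41.7379, grad_y = 2*6*0.4879 = 5.8545
  x_2 = -2.9813 - 0.01*-41.7379 = -2.5639
  y_2 = 0.4879 - 0.01*5.8545 = 0.4293
Step 3: grad_x = 2*7*-2.5639 = -35.8946, grad_y = 2*6*0.4293 = 5.1519
  x_3 = -2.5639 - 0.01*-35.8946 = -2.205
  y_3 = 0.4293 - 0.01*5.1519 = 0.3778
Step 4: grad_x = 2*7*-2.205 = -30.8693, grad_y = 2*6*0.3778 = 4.5337
  x_4 = -2.205 - 0.01*-30.8693 = -1.8963
  y_4 = 0.3778 - 0.01*4.5337 = 0.3325
f(-1.8963, 0.3325) = 7*(-1.8963)^2 + 6*0.3325^2 = 25.8338


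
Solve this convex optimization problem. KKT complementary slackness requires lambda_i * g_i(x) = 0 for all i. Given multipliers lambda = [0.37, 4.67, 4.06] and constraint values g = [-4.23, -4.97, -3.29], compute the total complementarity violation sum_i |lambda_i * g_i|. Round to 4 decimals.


KKT complementary slackness check:
lambda_1 * g_1 = 0.37 * -4.23 = -1.5651
lambda_2 * g_2 = 4.67 * -4.97 = -23.2099
lambda_3 * g_3 = 4.06 * -3.29 = -13.3574
Total violation = 1.5651 + 23.2099 + 13.3574 = 38.1324


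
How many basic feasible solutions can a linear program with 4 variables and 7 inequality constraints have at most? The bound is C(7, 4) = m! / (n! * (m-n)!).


Each vertex corresponds to some choice of n active constraints out of m, so the number of vertices is at most C(m, n) = m! / (n!(m-n)!).
m = 7, n = 4
Numerator: 7 * 6 * 5 * 4
Denominator: 4! = 24
C(7, 4) = 35


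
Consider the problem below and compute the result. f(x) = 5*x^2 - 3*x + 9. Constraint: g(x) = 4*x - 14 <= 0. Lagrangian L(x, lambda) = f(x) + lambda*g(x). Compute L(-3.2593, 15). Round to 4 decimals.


Step 1: Evaluate f(x).
f(-3.2593) = 5*(-3.2593)^2 - 3*(-3.2593) + 9 = 71.8931
Step 2: Evaluate g(x).
g(-3.2593) = 4*-3.2593 - 14 = -27.0372
Step 3: Compute Lagrangian.
L = 71.8931 + 15*-27.0372 = -333.6649


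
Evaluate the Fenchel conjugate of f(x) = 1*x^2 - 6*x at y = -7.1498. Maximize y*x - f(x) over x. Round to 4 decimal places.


f*(y) = sup_x {y*x - a*x^2 - b*x} = sup_x {(y-b)*x - a*x^2}
FOC: (y - b) - 2a*x = 0 => x* = (y - b)/(2a)
x* = (-7.1498 + 6)/(2*1) = -0.5749
f*(-7.1498) = (y-b)^2/(4a) = (-7.1498 + 6)^2/(4*1)
= 1.322/4 = 0.3305


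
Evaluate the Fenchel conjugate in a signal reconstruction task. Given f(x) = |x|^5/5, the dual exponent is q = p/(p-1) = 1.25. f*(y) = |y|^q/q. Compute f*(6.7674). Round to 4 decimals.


The conjugate exponent q satisfies 1/p + 1/q = 1.
p = 5, so q = 5/(5 - 1) = 1.25
|y|^q = 6.7674^1.25 = 10.9151
f*(6.7674) = 10.9151 / 1.25 = 8.7321


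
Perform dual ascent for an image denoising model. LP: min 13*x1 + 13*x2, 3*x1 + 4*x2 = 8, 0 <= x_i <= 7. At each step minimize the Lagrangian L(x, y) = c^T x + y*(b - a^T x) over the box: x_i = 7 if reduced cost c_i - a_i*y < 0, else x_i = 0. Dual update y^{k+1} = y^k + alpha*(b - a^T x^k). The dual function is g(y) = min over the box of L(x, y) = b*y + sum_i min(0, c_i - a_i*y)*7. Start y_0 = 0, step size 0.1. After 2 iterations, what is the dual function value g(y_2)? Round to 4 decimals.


Dual ascent for LP: min 13*x1 + 13*x2, 3*x1 + 4*x2 = 8, 0 <= x_i <= 7
Step 1: y^k = 0.0, reduced costs: (13.0, 13.0)
  x^k = (0.0, 0.0), subgradient = b - a^T x = 8.0
  y^{k+1} = 0.0 + 0.1*8.0 = 0.8
Step 2: y^k = 0.8, reduced costs: (10.6, 9.8)
  x^k = (0.0, 0.0), subgradient = b - a^T x = 8.0
  y^{k+1} = 0.8 + 0.1*8.0 = 1.6
Dual objective at y_2 = 1.6: reduced costs (8.2, 6.6), box minimizer x = (0.0, 0.0)
g(y_2) = b*y + (c1 - a1*y)*x1 + (c2 - a2*y)*x2 = 8*1.6 + 8.2*0.0 + 6.6*0.0 = 12.8 + 0.0 + 0.0 = 12.8


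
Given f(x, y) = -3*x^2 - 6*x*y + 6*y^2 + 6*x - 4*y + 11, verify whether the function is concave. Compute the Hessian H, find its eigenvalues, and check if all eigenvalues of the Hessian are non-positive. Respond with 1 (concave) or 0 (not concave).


The Hessian of f(x,y) = -3*x^2 - 6*x*y + 6*y^2 + 6*x - 4*y + 11 is:
H = [[-6, -6], [-6, 12]]
Trace = -6 + 12 = 6
Determinant = -6*12 - (-6)^2 = -108
Discriminant = (6)^2 - 4*-108 = 468.0
Eigenvalues: lambda_1 = -7.8167, lambda_2 = 13.8167
The function is not concave.

0


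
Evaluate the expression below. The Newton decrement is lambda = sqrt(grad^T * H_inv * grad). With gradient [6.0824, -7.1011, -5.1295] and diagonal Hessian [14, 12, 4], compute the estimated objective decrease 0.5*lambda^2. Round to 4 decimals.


Step 1: H is diagonal, so H^(-1) * g = [0.4345, -0.5918, -1.2824].
Step 2: g^T H^(-1) g = sum_i g_i^2 / H_ii
  = (6.0824)^2/14 + (-7.1011)^2/12 + (-5.1295)^2/4
  = 2.6425 + 4.2021 + 6.5779 = 13.4226
Step 3: Objective decrease = 0.5 * g^T H^(-1) g = 6.7113


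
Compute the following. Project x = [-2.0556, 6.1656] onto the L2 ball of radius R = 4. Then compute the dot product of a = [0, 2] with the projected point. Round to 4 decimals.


Step 1: Compute ||x|| (intermediates to 6 decimals).
||x|| = sqrt((-2.0556)^2 + 6.1656^2) = 6.49924
Step 2: Project.
Since ||x|| > R, scale = R/||x|| = 4/6.49924 = 0.615457, proj(x) = scale * x
proj(x) = [-1.265133, 3.794662]
Step 3: Dot product.
a^T * proj(x) = 0*(-1.265133) + 2*3.794662 = 7.5893


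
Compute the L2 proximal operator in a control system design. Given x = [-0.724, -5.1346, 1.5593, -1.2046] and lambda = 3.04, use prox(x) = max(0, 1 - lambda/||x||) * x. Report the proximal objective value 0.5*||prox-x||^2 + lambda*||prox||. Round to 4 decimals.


Step 1: Compute ||x||.
||x|| = 5.5471
Step 2: Compute scaling factor.
scale = max(0, 1 - 3.04/5.5471) = 0.452
Step 3: prox(x) = [-0.3272, -2.3207, 0.7048, -0.5444]
||prox(x)|| = 2.5071
Step 4: Proximal objective.
0.5*||prox-x||^2 = 4.6208
lambda*||prox|| = 7.6216
Total = 12.2425


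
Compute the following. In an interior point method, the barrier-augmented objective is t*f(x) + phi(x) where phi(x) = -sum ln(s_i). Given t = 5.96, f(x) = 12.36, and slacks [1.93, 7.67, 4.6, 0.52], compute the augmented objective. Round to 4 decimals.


Step 1: Compute log-barrier.
ln values: [0.6575, 2.0373, 1.5261, -0.6539]
phi = -(0.6575 + 2.0373 + 1.5261 - 0.6539) = -3.567
Step 2: Compute augmented objective.
t*f(x) = 5.96*12.36 = 73.6656
Total = 73.6656 - 3.567 = 70.0986


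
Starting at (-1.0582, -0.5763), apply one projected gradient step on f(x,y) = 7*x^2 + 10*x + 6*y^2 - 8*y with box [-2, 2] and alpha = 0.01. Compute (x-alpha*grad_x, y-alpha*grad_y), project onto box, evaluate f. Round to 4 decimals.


Step 1: Compute gradient at (-1.0582, -0.5763).
grad_x = 2*7*-1.0582 + 10 = -4.8148
grad_y = 2*6*-0.5763 - 8 = -14.9156
Step 2: Gradient step.
x_raw = -1.0582 - 0.01*-4.8148 = -1.0101
y_raw = -0.5763 - 0.01*-14.9156 = -0.4271
Step 3: Project onto [-2, 2].
x_proj = clip(-1.0101) = -1.0101
y_proj = clip(-0.4271) = -0.4271
Step 4: Evaluate f.
f(-1.0101, -0.4271) = 1.5528


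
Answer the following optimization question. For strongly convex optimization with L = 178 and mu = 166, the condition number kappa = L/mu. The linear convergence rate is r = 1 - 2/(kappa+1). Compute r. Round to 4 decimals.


Step 1: Compute the condition number.
kappa = L/mu = 178/166 = 1.0723
Step 2: Compute the convergence rate.
r = 1 - 2/(kappa + 1) = 1 - 2*mu/(L + mu) = (L - mu)/(L + mu) = 12/344 = 0.0349


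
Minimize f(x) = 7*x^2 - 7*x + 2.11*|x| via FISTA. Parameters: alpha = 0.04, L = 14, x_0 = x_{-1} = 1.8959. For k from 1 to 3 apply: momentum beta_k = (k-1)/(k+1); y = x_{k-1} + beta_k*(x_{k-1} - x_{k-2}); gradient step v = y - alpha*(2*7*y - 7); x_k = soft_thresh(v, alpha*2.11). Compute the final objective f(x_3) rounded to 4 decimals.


FISTA on f(x) = 7*x^2 - 7*x + 2.11*|x|
L = 14, alpha = 0.04
Iteration 1: beta = 0.0, y = 1.8959 + 0.0*(1.8959 - 1.8959) = 1.8959
  grad(y) = 19.5426, v = y - alpha*grad = 1.1142
  prox(v) = soft_thresh(1.1142, 0.0844) = 1.0298
Iteration 2: beta = 0.3333, y = 1.0298 + 0.3333*(1.0298 - 1.8959) = 0.7411
  grad(y) = 3.3753, v = y - alpha*grad = 0.6061
  prox(v) = soft_thresh(0.6061, 0.0844) = 0.5217
Iteration 3: beta = 0.5, y = 0.5217 + 0.5*(0.5217 - 1.0298) = 0.2676
  grad(y) = -3.2533, v = y - alpha*grad = 0.3978
  prox(v) = soft_thresh(0.3978, 0.0844) = 0.3134
f(x_3) = 7*0.3134^2 - 7*0.3134 + 2.11*|0.3134| = -0.845


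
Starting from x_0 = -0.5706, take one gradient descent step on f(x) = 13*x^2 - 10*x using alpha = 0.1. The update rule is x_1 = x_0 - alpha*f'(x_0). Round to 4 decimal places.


We compute the gradient at x_0 and apply the update.
f'(x) = 26*x - 10
f'(-0.5706) = 26*-0.5706 - 10 = -24.8356
x_1 = -0.5706 - 0.1*-24.8356 = 1.913


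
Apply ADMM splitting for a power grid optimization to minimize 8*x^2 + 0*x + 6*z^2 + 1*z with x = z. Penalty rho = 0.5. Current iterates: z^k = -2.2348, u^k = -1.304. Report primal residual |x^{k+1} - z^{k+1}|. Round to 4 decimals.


ADMM iteration with rho = 0.5, z^k = -2.2348, u^k = -1.304
Step 1: x-update.
Minimize 8*x^2 + 0*x + (0.5/2)*(x + 2.2348 - 1.304)^2
FOC: (2*8 + 0.5)*x = 0 + 0.5*(-2.2348 + 1.304)
x^{k+1} = -0.0282
Step 2: z-update.
Minimize 6*z^2 + 1*z + (0.5/2)*(-0.0282 - z - 1.304)^2
FOC: (2*6 + 0.5)*z = -1 + 0.5*(-0.0282 - 1.304)
z^{k+1} = -0.1333
Step 3: u-update.
u^{k+1} = -1.304 - 0.0282 + 0.1333 = -1.1989
Step 4: Primal residual = |-0.0282 + 0.1333| = 0.1051


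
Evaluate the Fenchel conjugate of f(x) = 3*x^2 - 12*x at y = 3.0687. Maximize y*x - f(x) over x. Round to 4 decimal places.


f*(y) = sup_x {y*x - a*x^2 - b*x} = sup_x {(y-b)*x - a*x^2}
FOC: (y - b) - 2a*x = 0 => x* = (y - b)/(2a)
x* = (3.0687 + 12)/(2*3) = 2.5115
f*(3.0687) = (y-b)^2/(4a) = (3.0687 + 12)^2/(4*3)
= 227.0657/12 = 18.9221


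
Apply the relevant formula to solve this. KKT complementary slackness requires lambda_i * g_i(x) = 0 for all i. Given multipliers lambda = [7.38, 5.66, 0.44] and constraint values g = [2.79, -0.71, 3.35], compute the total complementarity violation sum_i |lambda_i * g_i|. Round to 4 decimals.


KKT complementary slackness check:
lambda_1 * g_1 = 7.38 * 2.79 = 20.5902
lambda_2 * g_2 = 5.66 * -0.71 = -4.0186
lambda_3 * g_3 = 0.44 * 3.35 = 1.474
Total violation = 20.5902 + 4.0186 + 1.474 = 26.0828


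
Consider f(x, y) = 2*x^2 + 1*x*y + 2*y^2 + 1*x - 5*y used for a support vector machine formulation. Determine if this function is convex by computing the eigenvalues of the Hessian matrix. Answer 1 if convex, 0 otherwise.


The Hessian of f(x,y) = 2*x^2 + 1*x*y + 2*y^2 + 1*x - 5*y is:
H = [[4, 1], [1, 4]]
Trace = 4 + 4 = 8
Determinant = 4*4 - (1)^2 = 15
Discriminant = (8)^2 - 4*15 = 4.0
Eigenvalues: lambda_1 = 3.0, lambda_2 = 5.0
The function is convex.

1


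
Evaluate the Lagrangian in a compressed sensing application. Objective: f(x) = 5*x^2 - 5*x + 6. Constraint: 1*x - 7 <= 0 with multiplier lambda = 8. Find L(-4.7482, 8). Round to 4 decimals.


Step 1: Evaluate f(x).
f(-4.7482) = 5*(-4.7482)^2 - 5*(-4.7482) + 6 = 142.468
Step 2: Evaluate g(x).
g(-4.7482) = 1*-4.7482 - 7 = -11.7482
Step 3: Compute Lagrangian.
L = 142.468 + 8*-11.7482 = 48.4824


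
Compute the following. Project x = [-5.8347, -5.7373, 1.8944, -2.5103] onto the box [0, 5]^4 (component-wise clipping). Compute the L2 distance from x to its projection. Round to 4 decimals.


Project each component onto [0, 5].
clip(-5.8347) = 0.0, clip(-5.7373) = 0.0, clip(1.8944) = 1.8944, clip(-2.5103) = 0.0
Projection = [0.0, 0.0, 1.8944, 0.0]
Squared diffs: [34.0437, 32.9166, 0.0, 6.3016]
Distance = sqrt(73.2619) = 8.5593


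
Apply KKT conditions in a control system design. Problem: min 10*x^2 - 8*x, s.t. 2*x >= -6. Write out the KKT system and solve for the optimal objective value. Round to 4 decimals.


Step 1: Try lambda = 0 (constraint inactive).
Stationarity: 2*10*x - 8 = 0
x* = 8/(2*10) = 0.4
Check constraint: 2*0.4 = 0.8 >= -6 -- satisfied.
Step 2: Compute optimal value.
f(x*) = 10*0.4^2 - 8*0.4 = -1.6


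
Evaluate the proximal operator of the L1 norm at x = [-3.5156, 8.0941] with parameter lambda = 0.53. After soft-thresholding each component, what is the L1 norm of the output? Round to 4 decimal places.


Soft-thresholding with lambda = 0.53:
prox(-3.5156) = sign(-3.5156)*max(|-3.5156| - 0.53, 0) = -2.9856
prox(8.0941) = sign(8.0941)*max(|8.0941| - 0.53, 0) = 7.5641
prox(x) = [-2.9856, 7.5641]
||prox(x)||_1 = 2.9856 + 7.5641 = 10.5497


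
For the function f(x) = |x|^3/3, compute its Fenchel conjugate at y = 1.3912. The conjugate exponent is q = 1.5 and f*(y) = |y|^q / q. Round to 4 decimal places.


The conjugate exponent q satisfies 1/p + 1/q = 1.
p = 3, so q = 3/(3 - 1) = 1.5
|y|^q = 1.3912^1.5 = 1.6409
f*(1.3912) = 1.6409 / 1.5 = 1.0939


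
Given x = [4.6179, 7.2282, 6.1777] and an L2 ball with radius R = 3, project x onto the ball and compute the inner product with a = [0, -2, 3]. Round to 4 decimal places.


Step 1: Compute ||x|| (intermediates to 6 decimals).
||x|| = sqrt(4.6179^2 + 7.2282^2 + 6.1777^2) = 10.570518
Step 2: Project.
Since ||x|| > R, scale = R/||x|| = 3/10.570518 = 0.283808, proj(x) = scale * x
proj(x) = [1.310597, 2.051421, 1.753281]
Step 3: Dot product.
a^T * proj(x) = 0*1.310597 - 2*2.051421 + 3*1.753281 = 1.157


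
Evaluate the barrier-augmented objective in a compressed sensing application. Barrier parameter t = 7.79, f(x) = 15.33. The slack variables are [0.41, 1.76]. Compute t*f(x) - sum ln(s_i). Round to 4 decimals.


Step 1: Compute log-barrier.
ln values: [-0.8916, 0.5653]
phi = -(-0.8916 + 0.5653) = 0.3263
Step 2: Compute augmented objective.
t*f(x) = 7.79*15.33 = 119.4207
Total = 119.4207 + 0.3263 = 119.747


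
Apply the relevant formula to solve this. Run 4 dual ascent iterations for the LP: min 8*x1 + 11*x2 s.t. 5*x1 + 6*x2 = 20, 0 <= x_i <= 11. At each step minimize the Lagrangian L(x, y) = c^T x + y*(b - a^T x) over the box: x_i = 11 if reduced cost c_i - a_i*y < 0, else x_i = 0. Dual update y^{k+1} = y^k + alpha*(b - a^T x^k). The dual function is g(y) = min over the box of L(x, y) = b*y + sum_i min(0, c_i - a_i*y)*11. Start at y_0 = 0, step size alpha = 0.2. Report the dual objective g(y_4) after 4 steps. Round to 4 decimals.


Dual ascent for LP: min 8*x1 + 11*x2, 5*x1 + 6*x2 = 20, 0 <= x_i <= 11
Step 1: y^k = 0.0, reduced costs: (8.0, 11.0)
  x^k = (0.0, 0.0), subgradient = b - a^T x = 20.0
  y^{k+1} = 0.0 + 0.2*20.0 = 4.0
Step 2: y^k = 4.0, reduced costs: (-12.0, -13.0)
  x^k = (11.0, 11.0), subgradient = b - a^T x = -101.0
  y^{k+1} = 4.0 + 0.2*-101.0 = -16.2
Step 3: y^k = -16.2, reduced costs: (89.0, 108.2)
  x^k = (0.0, 0.0), subgradient = b - a^T x = 20.0
  y^{k+1} = -16.2 + 0.2*20.0 = -12.2
Step 4: y^k = -12.2, reduced costs: (69.0, 84.2)
  x^k = (0.0, 0.0), subgradient = b - a^T x = 20.0
  y^{k+1} = -12.2 + 0.2*20.0 = -8.2
Dual objective at y_4 = -8.2: reduced costs (49.0, 60.2), box minimizer x = (0.0, 0.0)
g(y_4) = b*y + (c1 - a1*y)*x1 + (c2 - a2*y)*x2 = 20*(-8.2) + 49.0*0.0 + 60.2*0.0 = -164.0 + 0.0 + 0.0 = -164.0


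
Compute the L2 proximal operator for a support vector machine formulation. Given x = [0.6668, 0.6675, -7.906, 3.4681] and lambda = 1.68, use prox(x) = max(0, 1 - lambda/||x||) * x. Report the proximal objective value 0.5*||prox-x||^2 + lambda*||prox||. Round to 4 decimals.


Step 1: Compute ||x||.
||x|| = 8.6846
Step 2: Compute scaling factor.
scale = max(0, 1 - 1.68/8.6846) = 0.8066
Step 3: prox(x) = [0.5378, 0.5384, -6.3766, 2.7972]
||prox(x)|| = 7.0046
Step 4: Proximal objective.
0.5*||prox-x||^2 = 1.4112
lambda*||prox|| = 11.7677
Total = 13.179


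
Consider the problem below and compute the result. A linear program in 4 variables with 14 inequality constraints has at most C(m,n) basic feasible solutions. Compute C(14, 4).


Each vertex corresponds to some choice of n active constraints out of m, so the number of vertices is at most C(m, n) = m! / (n!(m-n)!).
m = 14, n = 4
Numerator: 14 * 13 * 12 * 11
Denominator: 4! = 24
C(14, 4) = 1001


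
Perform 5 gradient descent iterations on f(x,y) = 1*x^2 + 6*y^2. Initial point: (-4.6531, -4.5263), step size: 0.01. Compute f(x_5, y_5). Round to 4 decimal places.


Gradient descent on f(x,y) = 1*x^2 + 6*y^2.
Starting point: (-4.6531, -4.5263), alpha = 0.01
Step 1: grad_x = 2*1*-4.6531 = -9.3062, grad_y = 2*6*-4.5263 = -54.3156
  x_1 = -4.6531 - 0.01*-9.3062 = -4.56
  y_1 = -4.5263 - 0.01*-54.3156 = -3.9831
Step 2: grad_x = 2*1*-4.56 = -9.1201, grad_y = 2*6*-3.9831 = -47.7977
  x_2 = -4.56 - 0.01*-9.1201 = -4.4688
  y_2 = -3.9831 - 0.01*-47.7977 = -3.5052
Step 3: grad_x = 2*1*-4.4688 = -8.9377, grad_y = 2*6*-3.5052 = -42.062
  x_3 = -4.4688 - 0.01*-8.9377 = -4.3795
  y_3 = -3.5052 - 0.01*-42.062 = -3.0845
Step 4: grad_x = 2*1*-4.3795 = -8.7589, grad_y = 2*6*-3.0845 = -37.0146
  x_4 = -4.3795 - 0.01*-8.7589 = -4.2919
  y_4 = -3.0845 - 0.01*-37.0146 = -2.7144
Step 5: grad_x = 2*1*-4.2919 = -8.5837, grad_y = 2*6*-2.7144 = -32.5728
  x_5 = -4.2919 - 0.01*-8.5837 = -4.206
  y_5 = -2.7144 - 0.01*-32.5728 = -2.3887
f(-4.206, -2.3887) = 1*(-4.206)^2 + 6*(-2.3887)^2 = 51.9253


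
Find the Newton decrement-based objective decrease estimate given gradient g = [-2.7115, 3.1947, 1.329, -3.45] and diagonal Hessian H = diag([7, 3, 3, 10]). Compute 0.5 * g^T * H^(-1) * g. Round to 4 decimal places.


Step 1: H is diagonal, so H^(-1) * g = [-0.3874, 1.0649, 0.443, -0.345].
Step 2: g^T H^(-1) g = sum_i g_i^2 / H_ii
  = (-2.7115)^2/7 + (3.1947)^2/3 + (1.329)^2/3 + (-3.45)^2/10
  = 1.0503 + 3.402 + 0.5887 + 1.1903 = 6.2314
Step 3: Objective decrease = 0.5 * g^T H^(-1) g = 3.1157


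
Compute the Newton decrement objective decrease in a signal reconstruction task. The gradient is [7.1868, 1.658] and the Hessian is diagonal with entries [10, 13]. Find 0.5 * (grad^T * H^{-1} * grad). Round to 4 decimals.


Step 1: H is diagonal, so H^(-1) * g = [0.7187, 0.1275].
Step 2: g^T H^(-1) g = sum_i g_i^2 / H_ii
  = (7.1868)^2/10 + (1.658)^2/13
  = 5.165 + 0.2115 = 5.3765
Step 3: Objective decrease = 0.5 * g^T H^(-1) g = 2.6882


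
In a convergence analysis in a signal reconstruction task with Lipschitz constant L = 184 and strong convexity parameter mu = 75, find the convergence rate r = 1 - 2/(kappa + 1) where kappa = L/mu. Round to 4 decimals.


Step 1: Compute the condition number.
kappa = L/mu = 184/75 = 2.4533
Step 2: Compute the convergence rate.
r = 1 - 2/(kappa + 1) = 1 - 2*mu/(L + mu) = (L - mu)/(L + mu) = 109/259 = 0.4208


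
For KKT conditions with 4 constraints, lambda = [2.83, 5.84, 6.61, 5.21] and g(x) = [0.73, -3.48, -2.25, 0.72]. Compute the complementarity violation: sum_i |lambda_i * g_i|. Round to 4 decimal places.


KKT complementary slackness check:
lambda_1 * g_1 = 2.83 * 0.73 = 2.0659
lambda_2 * g_2 = 5.84 * -3.48 = -20.3232
lambda_3 * g_3 = 6.61 * -2.25 = -14.8725
lambda_4 * g_4 = 5.21 * 0.72 = 3.7512
Total violation = 2.0659 + 20.3232 + 14.8725 + 3.7512 = 41.0128


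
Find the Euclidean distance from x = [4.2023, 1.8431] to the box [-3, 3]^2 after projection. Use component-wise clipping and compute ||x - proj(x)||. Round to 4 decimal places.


Project each component onto [-3, 3].
clip(4.2023) = 3.0, clip(1.8431) = 1.8431
Projection = [3.0, 1.8431]
Squared diffs: [1.4455, 0.0]
Distance = sqrt(1.4455) = 1.2023


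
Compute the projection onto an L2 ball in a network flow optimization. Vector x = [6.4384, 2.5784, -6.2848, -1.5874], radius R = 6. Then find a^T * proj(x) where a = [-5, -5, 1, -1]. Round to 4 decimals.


Step 1: Compute ||x|| (intermediates to 6 decimals).
||x|| = sqrt(6.4384^2 + 2.5784^2 + (-6.2848)^2 + (-1.5874)^2) = 9.493139
Step 2: Project.
Since ||x|| > R, scale = R/||x|| = 6/9.493139 = 0.632035, proj(x) = scale * x
proj(x) = [4.069294, 1.629639, -3.972214, -1.003292]
Step 3: Dot product.
a^T * proj(x) = -5*4.069294 - 5*1.629639 + 1*(-3.972214) - 1*(-1.003292) = -31.4636


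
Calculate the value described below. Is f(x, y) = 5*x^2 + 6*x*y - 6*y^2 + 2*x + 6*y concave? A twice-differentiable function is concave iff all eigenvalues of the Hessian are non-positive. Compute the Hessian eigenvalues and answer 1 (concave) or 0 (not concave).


The Hessian of f(x,y) = 5*x^2 + 6*x*y - 6*y^2 + 2*x + 6*y is:
H = [[10, 6], [6, -12]]
Trace = 10 - 12 = -2
Determinant = 10*-12 - (6)^2 = -156
Discriminant = (-2)^2 - 4*-156 = 628.0
Eigenvalues: lambda_1 = -13.53, lambda_2 = 11.53
The function is not concave.

0


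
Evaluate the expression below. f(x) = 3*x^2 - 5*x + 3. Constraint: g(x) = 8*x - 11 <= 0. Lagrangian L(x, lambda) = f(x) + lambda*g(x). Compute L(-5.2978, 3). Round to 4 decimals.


Step 1: Evaluate f(x).
f(-5.2978) = 3*(-5.2978)^2 - 5*(-5.2978) + 3 = 113.6891
Step 2: Evaluate g(x).
g(-5.2978) = 8*-5.2978 - 11 = -53.3824
Step 3: Compute Lagrangian.
L = 113.6891 + 3*-53.3824 = -46.4581


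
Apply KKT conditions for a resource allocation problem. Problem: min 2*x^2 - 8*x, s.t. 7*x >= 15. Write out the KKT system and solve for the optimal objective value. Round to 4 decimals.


Step 1: Try lambda = 0 (constraint inactive).
x_unc = 8/(2*2) = 2.0
Check: 7*2.0 = 14.0 < 15 -- violated!
Step 2: Constraint must be active: 7*x = 15
x* = 15/7 = 2.1429 (rounded; the exact value 15/7 is used below)
lambda = (2*2*(15/7) - 8)/7 = 0.0816
Step 3: Compute optimal value.
f(x*) = 2*(15/7)^2 - 8*(15/7) = -7.9592


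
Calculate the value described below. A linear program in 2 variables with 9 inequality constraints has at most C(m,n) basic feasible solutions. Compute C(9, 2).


Each vertex corresponds to some choice of n active constraints out of m, so the number of vertices is at most C(m, n) = m! / (n!(m-n)!).
m = 9, n = 2
Numerator: 9 * 8
Denominator: 2! = 2
C(9, 2) = 36


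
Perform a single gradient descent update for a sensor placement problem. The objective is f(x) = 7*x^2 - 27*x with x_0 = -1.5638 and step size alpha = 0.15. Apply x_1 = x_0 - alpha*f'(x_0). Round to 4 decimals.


We compute the gradient at x_0 and apply the update.
f'(x) = 14*x - 27
f'(-1.5638) = 14*-1.5638 - 27 = -48.8932
x_1 = -1.5638 - 0.15*-48.8932 = 5.7702


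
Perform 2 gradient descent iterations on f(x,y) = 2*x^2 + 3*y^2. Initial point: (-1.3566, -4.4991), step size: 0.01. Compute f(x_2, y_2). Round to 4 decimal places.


Gradient descent on f(x,y) = 2*x^2 + 3*y^2.
Starting point: (-1.3566, -4.4991), alpha = 0.01
Step 1: grad_x = 2*2*-1.3566 = -5.4264, grad_y = 2*3*-4.4991 = -26.9946
  x_1 = -1.3566 - 0.01*-5.4264 = -1.3023
  y_1 = -4.4991 - 0.01*-26.9946 = -4.2292
Step 2: grad_x = 2*2*-1.3023 = -5.2093, grad_y = 2*3*-4.2292 = -25.3749
  x_2 = -1.3023 - 0.01*-5.2093 = -1.2502
  y_2 = -4.2292 - 0.01*-25.3749 = -3.9754
f(-1.2502, -3.9754) = 2*(-1.2502)^2 + 3*(-3.9754)^2 = 50.5377


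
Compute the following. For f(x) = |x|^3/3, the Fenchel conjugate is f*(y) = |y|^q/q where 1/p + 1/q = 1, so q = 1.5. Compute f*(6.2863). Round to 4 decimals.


The conjugate exponent q satisfies 1/p + 1/q = 1.
p = 3, so q = 3/(3 - 1) = 1.5
|y|^q = 6.2863^1.5 = 15.7613
f*(6.2863) = 15.7613 / 1.5 = 10.5075


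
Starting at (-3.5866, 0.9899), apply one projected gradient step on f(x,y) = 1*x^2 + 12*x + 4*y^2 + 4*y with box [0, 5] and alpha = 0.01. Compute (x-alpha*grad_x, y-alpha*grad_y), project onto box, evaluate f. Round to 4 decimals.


Step 1: Compute gradient at (-3.5866, 0.9899).
grad_x = 2*1*-3.5866 + 12 = 4.8268
grad_y = 2*4*0.9899 + 4 = 11.9192
Step 2: Gradient step.
x_raw = -3.5866 - 0.01*4.8268 = -3.6349
y_raw = 0.9899 - 0.01*11.9192 = 0.8707
Step 3: Project onto [0, 5].
x_proj = clip(-3.6349) = 0.0
y_proj = clip(0.8707) = 0.8707
Step 4: Evaluate f.
f(0.0, 0.8707) = 6.5154


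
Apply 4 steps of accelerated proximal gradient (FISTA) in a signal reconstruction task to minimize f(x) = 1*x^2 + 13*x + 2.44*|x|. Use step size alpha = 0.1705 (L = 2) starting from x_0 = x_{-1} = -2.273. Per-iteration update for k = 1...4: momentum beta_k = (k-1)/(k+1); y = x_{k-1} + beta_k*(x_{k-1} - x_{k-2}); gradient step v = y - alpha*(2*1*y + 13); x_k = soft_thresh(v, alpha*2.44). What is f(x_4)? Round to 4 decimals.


FISTA on f(x) = 1*x^2 + 13*x + 2.44*|x|
L = 2, alpha = 0.1705
Iteration 1: beta = 0.0, y = -2.273 + 0.0*(-2.273 + 2.273) = -2.273
  grad(y) = 8.454, v = y - alpha*grad = -3.7144
  prox(v) = soft_thresh(-3.7144, 0.416) = -3.2984
Iteration 2: beta = 0.3333, y = -3.2984 + 0.3333*(-3.2984 + 2.273) = -3.6402
  grad(y) = 5.7196, v = y - alpha*grad = -4.6154
  prox(v) = soft_thresh(-4.6154, 0.416) = -4.1994
Iteration 3: beta = 0.5, y = -4.1994 + 0.5*(-4.1994 + 3.2984) = -4.6498
  grad(y) = 3.7003, v = y - alpha*grad = -5.2807
  prox(v) = soft_thresh(-5.2807, 0.416) = -4.8647
Iteration 4: beta = 0.6, y = -4.8647 + 0.6*(-4.8647 + 4.1994) = -5.264
  grad(y) = 2.4721, v = y - alpha*grad = -5.6854
  prox(v) = soft_thresh(-5.6854, 0.416) = -5.2694
f(x_4) = 1*(-5.2694)^2 + 13*(-5.2694) + 2.44*|-5.2694| = -27.8783


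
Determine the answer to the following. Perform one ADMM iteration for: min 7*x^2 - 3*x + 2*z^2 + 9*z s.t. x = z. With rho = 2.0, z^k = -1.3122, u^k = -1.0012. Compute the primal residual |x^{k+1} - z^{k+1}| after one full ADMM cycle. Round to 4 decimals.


ADMM iteration with rho = 2.0, z^k = -1.3122, u^k = -1.0012
Step 1: x-update.
Minimize 7*x^2 - 3*x + (2.0/2)*(x + 1.3122 - 1.0012)^2
FOC: (2*7 + 2.0)*x = 3 + 2.0*(-1.3122 + 1.0012)
x^{k+1} = 0.1486
Step 2: z-update.
Minimize 2*z^2 + 9*z + (2.0/2)*(0.1486 - z - 1.0012)^2
FOC: (2*2 + 2.0)*z = -9 + 2.0*(0.1486 - 1.0012)
z^{k+1} = -1.7842
Step 3: u-update.
u^{k+1} = -1.0012 + 0.1486 + 1.7842 = 0.9316
Step 4: Primal residual = |0.1486 + 1.7842| = 1.9328


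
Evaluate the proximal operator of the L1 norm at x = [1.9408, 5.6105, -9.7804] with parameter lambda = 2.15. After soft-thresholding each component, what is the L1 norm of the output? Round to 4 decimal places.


Soft-thresholding with lambda = 2.15:
prox(1.9408) = sign(1.9408)*max(|1.9408| - 2.15, 0) = 0.0
prox(5.6105) = sign(5.6105)*max(|5.6105| - 2.15, 0) = 3.4605
prox(-9.7804) = sign(-9.7804)*max(|-9.7804| - 2.15, 0) = -7.6304
prox(x) = [0.0, 3.4605, -7.6304]
||prox(x)||_1 = 0.0 + 3.4605 + 7.6304 = 11.0909


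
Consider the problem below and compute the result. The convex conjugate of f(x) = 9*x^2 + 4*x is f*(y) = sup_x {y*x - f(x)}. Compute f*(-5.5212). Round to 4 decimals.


f*(y) = sup_x {y*x - a*x^2 - b*x} = sup_x {(y-b)*x - a*x^2}
FOC: (y - b) - 2a*x = 0 => x* = (y - b)/(2a)
x* = (-5.5212 - 4)/(2*9) = -0.529
f*(-5.5212) = (y-b)^2/(4a) = (-5.5212 - 4)^2/(4*9)
= 90.6532/36 = 2.5181


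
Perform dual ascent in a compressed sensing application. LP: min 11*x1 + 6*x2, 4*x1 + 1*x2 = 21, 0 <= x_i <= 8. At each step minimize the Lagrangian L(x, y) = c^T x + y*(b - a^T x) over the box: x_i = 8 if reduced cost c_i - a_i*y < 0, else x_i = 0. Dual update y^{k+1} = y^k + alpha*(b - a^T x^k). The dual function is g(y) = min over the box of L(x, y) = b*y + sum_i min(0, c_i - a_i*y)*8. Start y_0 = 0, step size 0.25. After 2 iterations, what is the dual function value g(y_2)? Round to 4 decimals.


Dual ascent for LP: min 11*x1 + 6*x2, 4*x1 + 1*x2 = 21, 0 <= x_i <= 8
Step 1: y^k = 0.0, reduced costs: (11.0, 6.0)
  x^k = (0.0, 0.0), subgradient = b - a^T x = 21.0
  y^{k+1} = 0.0 + 0.25*21.0 = 5.25
Step 2: y^k = 5.25, reduced costs: (-10.0, 0.75)
  x^k = (8.0, 0.0), subgradient = b - a^T x = -11.0
  y^{k+1} = 5.25 + 0.25*-11.0 = 2.5
Dual objective at y_2 = 2.5: reduced costs (1.0, 3.5), box minimizer x = (0.0, 0.0)
g(y_2) = b*y + (c1 - a1*y)*x1 + (c2 - a2*y)*x2 = 21*2.5 + 1.0*0.0 + 3.5*0.0 = 52.5 + 0.0 + 0.0 = 52.5


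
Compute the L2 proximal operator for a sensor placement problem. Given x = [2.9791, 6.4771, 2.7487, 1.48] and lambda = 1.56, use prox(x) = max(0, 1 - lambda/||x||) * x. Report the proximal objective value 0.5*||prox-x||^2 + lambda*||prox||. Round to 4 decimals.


Step 1: Compute ||x||.
||x|| = 7.7829
Step 2: Compute scaling factor.
scale = max(0, 1 - 1.56/7.7829) = 0.7996
Step 3: prox(x) = [2.382, 5.1788, 2.1978, 1.1833]
||prox(x)|| = 6.2229
Step 4: Proximal objective.
0.5*||prox-x||^2 = 1.2168
lambda*||prox|| = 9.7077
Total = 10.9245


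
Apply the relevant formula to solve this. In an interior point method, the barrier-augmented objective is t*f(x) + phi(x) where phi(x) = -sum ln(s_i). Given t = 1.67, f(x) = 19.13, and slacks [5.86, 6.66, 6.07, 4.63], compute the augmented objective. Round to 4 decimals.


Step 1: Compute log-barrier.
ln values: [1.7681, 1.8961, 1.8034, 1.5326]
phi = -(1.7681 + 1.8961 + 1.8034 + 1.5326) = -7.0002
Step 2: Compute augmented objective.
t*f(x) = 1.67*19.13 = 31.9471
Total = 31.9471 - 7.0002 = 24.9469


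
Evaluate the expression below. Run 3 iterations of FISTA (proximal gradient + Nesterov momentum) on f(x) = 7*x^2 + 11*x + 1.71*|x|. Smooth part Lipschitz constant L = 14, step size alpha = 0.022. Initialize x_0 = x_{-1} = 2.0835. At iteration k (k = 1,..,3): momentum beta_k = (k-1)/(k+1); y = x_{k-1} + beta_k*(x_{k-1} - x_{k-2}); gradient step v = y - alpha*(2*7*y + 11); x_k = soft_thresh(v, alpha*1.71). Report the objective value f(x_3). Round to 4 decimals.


FISTA on f(x) = 7*x^2 + 11*x + 1.71*|x|
L = 14, alpha = 0.022
Iteration 1: beta = 0.0, y = 2.0835 + 0.0*(2.0835 - 2.0835) = 2.0835
  grad(y) = 40.169, v = y - alpha*grad = 1.1998
  prox(v) = soft_thresh(1.1998, 0.0376) = 1.1622
Iteration 2: beta = 0.3333, y = 1.1622 + 0.3333*(1.1622 - 2.0835) = 0.855
  grad(y) = 22.9707, v = y - alpha*grad = 0.3497
  prox(v) = soft_thresh(0.3497, 0.0376) = 0.3121
Iteration 3: beta = 0.5, y = 0.3121 + 0.5*(0.3121 - 1.1622) = -0.113
  grad(y) = 9.4184, v = y - alpha*grad = -0.3202
  prox(v) = soft_thresh(-0.3202, 0.0376) = -0.2826
f(x_3) = 7*(-0.2826)^2 + 11*(-0.2826) + 1.71*|-0.2826| = -2.0661


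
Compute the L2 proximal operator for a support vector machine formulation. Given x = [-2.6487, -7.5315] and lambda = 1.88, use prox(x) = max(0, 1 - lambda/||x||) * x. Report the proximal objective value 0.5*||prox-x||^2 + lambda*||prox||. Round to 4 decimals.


Step 1: Compute ||x||.
||x|| = 7.9837
Step 2: Compute scaling factor.
scale = max(0, 1 - 1.88/7.9837) = 0.7645
Step 3: prox(x) = [-2.025, -5.758]
||prox(x)|| = 6.1037
Step 4: Proximal objective.
0.5*||prox-x||^2 = 1.7672
lambda*||prox|| = 11.475
Total = 13.2421


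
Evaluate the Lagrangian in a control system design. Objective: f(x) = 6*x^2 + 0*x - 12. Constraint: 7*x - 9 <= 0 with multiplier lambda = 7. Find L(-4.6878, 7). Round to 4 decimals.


Step 1: Evaluate f(x).
f(-4.6878) = 6*(-4.6878)^2 + 0*(-4.6878) - 12 = 119.8528
Step 2: Evaluate g(x).
g(-4.6878) = 7*-4.6878 - 9 = -41.8146
Step 3: Compute Lagrangian.
L = 119.8528 + 7*-41.8146 = -172.8494


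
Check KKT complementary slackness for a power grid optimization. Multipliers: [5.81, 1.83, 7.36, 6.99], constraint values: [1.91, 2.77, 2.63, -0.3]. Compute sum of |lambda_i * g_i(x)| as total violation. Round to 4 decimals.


KKT complementary slackness check:
lambda_1 * g_1 = 5.81 * 1.91 = 11.0971
lambda_2 * g_2 = 1.83 * 2.77 = 5.0691
lambda_3 * g_3 = 7.36 * 2.63 = 19.3568
lambda_4 * g_4 = 6.99 * -0.3 = -2.097
Total violation = 11.0971 + 5.0691 + 19.3568 + 2.097 = 37.62


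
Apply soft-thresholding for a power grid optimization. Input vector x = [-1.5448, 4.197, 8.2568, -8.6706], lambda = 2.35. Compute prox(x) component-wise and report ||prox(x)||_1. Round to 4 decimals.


Soft-thresholding with lambda = 2.35:
prox(-1.5448) = sign(-1.5448)*max(|-1.5448| - 2.35, 0) = 0.0
prox(4.197) = sign(4.197)*max(|4.197| - 2.35, 0) = 1.847
prox(8.2568) = sign(8.2568)*max(|8.2568| - 2.35, 0) = 5.9068
prox(-8.6706) = sign(-8.6706)*max(|-8.6706| - 2.35, 0) = -6.3206
prox(x) = [0.0, 1.847, 5.9068, -6.3206]
||prox(x)||_1 = 0.0 + 1.847 + 5.9068 + 6.3206 = 14.0744


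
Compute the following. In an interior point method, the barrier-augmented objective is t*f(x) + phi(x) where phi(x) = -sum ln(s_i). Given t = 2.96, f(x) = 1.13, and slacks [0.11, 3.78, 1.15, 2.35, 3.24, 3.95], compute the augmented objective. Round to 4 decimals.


Step 1: Compute log-barrier.
ln values: [-2.2073, 1.3297, 0.1398, 0.8544, 1.1756, 1.3737]
phi = -(-2.2073 + 1.3297 + 0.1398 + 0.8544 + 1.1756 + 1.3737) = -2.6659
Step 2: Compute augmented objective.
t*f(x) = 2.96*1.13 = 3.3448
Total = 3.3448 - 2.6659 = 0.6789


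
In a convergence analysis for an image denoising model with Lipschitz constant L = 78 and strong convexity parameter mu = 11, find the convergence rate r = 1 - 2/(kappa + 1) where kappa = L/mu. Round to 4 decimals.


Step 1: Compute the condition number.
kappa = L/mu = 78/11 = 7.0909
Step 2: Compute the convergence rate.
r = 1 - 2/(kappa + 1) = 1 - 2*mu/(L + mu) = (L - mu)/(L + mu) = 67/89 = 0.7528


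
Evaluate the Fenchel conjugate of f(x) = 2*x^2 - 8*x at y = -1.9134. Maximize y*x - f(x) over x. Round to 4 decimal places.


f*(y) = sup_x {y*x - a*x^2 - b*x} = sup_x {(y-b)*x - a*x^2}
FOC: (y - b) - 2a*x = 0 => x* = (y - b)/(2a)
x* = (-1.9134 + 8)/(2*2) = 1.5217
f*(-1.9134) = (y-b)^2/(4a) = (-1.9134 + 8)^2/(4*2)
= 37.0467/8 = 4.6308


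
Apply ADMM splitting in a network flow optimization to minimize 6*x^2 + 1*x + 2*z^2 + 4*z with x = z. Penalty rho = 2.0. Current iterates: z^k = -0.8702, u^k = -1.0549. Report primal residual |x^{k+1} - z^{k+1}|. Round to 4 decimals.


ADMM iteration with rho = 2.0, z^k = -0.8702, u^k = -1.0549
Step 1: x-update.
Minimize 6*x^2 + 1*x + (2.0/2)*(x + 0.8702 - 1.0549)^2
FOC: (2*6 + 2.0)*x = -1 + 2.0*(-0.8702 + 1.0549)
x^{k+1} = -0.045
Step 2: z-update.
Minimize 2*z^2 + 4*z + (2.0/2)*(-0.045 - z - 1.0549)^2
FOC: (2*2 + 2.0)*z = -4 + 2.0*(-0.045 - 1.0549)
z^{k+1} = -1.0333
Step 3: u-update.
u^{k+1} = -1.0549 - 0.045 + 1.0333 = -0.0666
Step 4: Primal residual = |-0.045 + 1.0333| = 0.9883


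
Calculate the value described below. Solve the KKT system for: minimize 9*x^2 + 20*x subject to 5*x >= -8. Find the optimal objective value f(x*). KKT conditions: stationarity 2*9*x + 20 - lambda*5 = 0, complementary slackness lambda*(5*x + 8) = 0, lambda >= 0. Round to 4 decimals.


Step 1: Try lambda = 0 (constraint inactive).
Stationarity: 2*9*x + 20 = 0
x* = -20/(2*9) = -10/9 = -1.1111 (rounded; the exact value -10/9 is used below)
Check constraint: 5*-1.1111 = -5.5555 >= -8 -- satisfied.
Step 2: Compute optimal value.
f(x*) = 9*(-10/9)^2 + 20*(-10/9) = -11.1111


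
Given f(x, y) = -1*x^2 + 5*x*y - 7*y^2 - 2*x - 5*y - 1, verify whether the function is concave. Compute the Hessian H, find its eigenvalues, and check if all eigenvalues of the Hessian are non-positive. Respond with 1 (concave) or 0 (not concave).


The Hessian of f(x,y) = -1*x^2 + 5*x*y - 7*y^2 - 2*x - 5*y - 1 is:
H = [[-2, 5], [5, -14]]
Trace = -2 - 14 = -16
Determinant = -2*-14 - (5)^2 = 3
Discriminant = (-16)^2 - 4*3 = 244.0
Eigenvalues: lambda_1 = -15.8102, lambda_2 = -0.1898
The function is concave.

1
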